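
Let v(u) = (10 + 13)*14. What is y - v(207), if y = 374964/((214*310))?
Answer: -5246629/16585 ≈ -316.35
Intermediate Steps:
y = 93741/16585 (y = 374964/66340 = 374964*(1/66340) = 93741/16585 ≈ 5.6522)
v(u) = 322 (v(u) = 23*14 = 322)
y - v(207) = 93741/16585 - 1*322 = 93741/16585 - 322 = -5246629/16585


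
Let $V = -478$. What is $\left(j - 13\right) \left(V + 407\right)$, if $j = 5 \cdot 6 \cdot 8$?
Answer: $-16117$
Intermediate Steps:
$j = 240$ ($j = 30 \cdot 8 = 240$)
$\left(j - 13\right) \left(V + 407\right) = \left(240 - 13\right) \left(-478 + 407\right) = 227 \left(-71\right) = -16117$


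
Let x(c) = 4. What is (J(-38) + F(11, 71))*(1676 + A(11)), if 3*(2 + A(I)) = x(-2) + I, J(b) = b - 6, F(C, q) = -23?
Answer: -112493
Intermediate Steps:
J(b) = -6 + b
A(I) = -2/3 + I/3 (A(I) = -2 + (4 + I)/3 = -2 + (4/3 + I/3) = -2/3 + I/3)
(J(-38) + F(11, 71))*(1676 + A(11)) = ((-6 - 38) - 23)*(1676 + (-2/3 + (1/3)*11)) = (-44 - 23)*(1676 + (-2/3 + 11/3)) = -67*(1676 + 3) = -67*1679 = -112493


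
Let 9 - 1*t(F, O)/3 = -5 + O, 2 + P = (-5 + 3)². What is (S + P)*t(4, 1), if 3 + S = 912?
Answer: 35529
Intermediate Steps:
S = 909 (S = -3 + 912 = 909)
P = 2 (P = -2 + (-5 + 3)² = -2 + (-2)² = -2 + 4 = 2)
t(F, O) = 42 - 3*O (t(F, O) = 27 - 3*(-5 + O) = 27 + (15 - 3*O) = 42 - 3*O)
(S + P)*t(4, 1) = (909 + 2)*(42 - 3*1) = 911*(42 - 3) = 911*39 = 35529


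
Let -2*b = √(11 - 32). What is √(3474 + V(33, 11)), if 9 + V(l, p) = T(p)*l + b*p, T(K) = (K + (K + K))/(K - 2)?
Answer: √(14344 - 22*I*√21)/2 ≈ 59.884 - 0.21044*I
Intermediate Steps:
T(K) = 3*K/(-2 + K) (T(K) = (K + 2*K)/(-2 + K) = (3*K)/(-2 + K) = 3*K/(-2 + K))
b = -I*√21/2 (b = -√(11 - 32)/2 = -I*√21/2 ≈ -2.2913*I)
V(l, p) = -9 + 3*l*p/(-2 + p) - I*p*√21/2 (V(l, p) = -9 + ((3*p/(-2 + p))*l + (-I*√21/2)*p) = -9 + (3*l*p/(-2 + p) - I*p*√21/2) = -9 + 3*l*p/(-2 + p) - I*p*√21/2)
√(3474 + V(33, 11)) = √(3474 + (-(-2 + 11)*(18 + I*11*√21) + 6*33*11)/(2*(-2 + 11))) = √(3474 + (½)*(-1*9*(18 + 11*I*√21) + 2178)/9) = √(3474 + (½)*(⅑)*((-162 - 99*I*√21) + 2178)) = √(3474 + (½)*(⅑)*(2016 - 99*I*√21)) = √(3474 + (112 - 11*I*√21/2)) = √(3586 - 11*I*√21/2)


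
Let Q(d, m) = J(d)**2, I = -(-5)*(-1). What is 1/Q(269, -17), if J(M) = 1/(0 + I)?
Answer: 25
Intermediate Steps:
I = -5 (I = -1*5 = -5)
J(M) = -1/5 (J(M) = 1/(0 - 5) = 1/(-5) = -1/5)
Q(d, m) = 1/25 (Q(d, m) = (-1/5)**2 = 1/25)
1/Q(269, -17) = 1/(1/25) = 25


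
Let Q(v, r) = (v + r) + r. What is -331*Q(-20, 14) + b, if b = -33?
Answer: -2681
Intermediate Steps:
Q(v, r) = v + 2*r (Q(v, r) = (r + v) + r = v + 2*r)
-331*Q(-20, 14) + b = -331*(-20 + 2*14) - 33 = -331*(-20 + 28) - 33 = -331*8 - 33 = -2648 - 33 = -2681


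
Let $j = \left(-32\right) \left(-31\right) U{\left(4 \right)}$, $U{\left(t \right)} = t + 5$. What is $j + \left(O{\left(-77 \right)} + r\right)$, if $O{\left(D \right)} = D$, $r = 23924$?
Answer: $32775$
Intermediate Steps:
$U{\left(t \right)} = 5 + t$
$j = 8928$ ($j = \left(-32\right) \left(-31\right) \left(5 + 4\right) = 992 \cdot 9 = 8928$)
$j + \left(O{\left(-77 \right)} + r\right) = 8928 + \left(-77 + 23924\right) = 8928 + 23847 = 32775$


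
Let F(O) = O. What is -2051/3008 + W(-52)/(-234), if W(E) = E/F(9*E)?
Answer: -2161207/3167424 ≈ -0.68232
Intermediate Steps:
W(E) = 1/9 (W(E) = E/((9*E)) = E*(1/(9*E)) = 1/9)
-2051/3008 + W(-52)/(-234) = -2051/3008 + (1/9)/(-234) = -2051*1/3008 + (1/9)*(-1/234) = -2051/3008 - 1/2106 = -2161207/3167424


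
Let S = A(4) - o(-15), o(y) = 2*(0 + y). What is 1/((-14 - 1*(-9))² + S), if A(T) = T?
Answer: 1/59 ≈ 0.016949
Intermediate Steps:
o(y) = 2*y
S = 34 (S = 4 - 2*(-15) = 4 - 1*(-30) = 4 + 30 = 34)
1/((-14 - 1*(-9))² + S) = 1/((-14 - 1*(-9))² + 34) = 1/((-14 + 9)² + 34) = 1/((-5)² + 34) = 1/(25 + 34) = 1/59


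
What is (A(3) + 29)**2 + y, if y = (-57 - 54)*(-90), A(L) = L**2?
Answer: 11434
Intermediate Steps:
y = 9990 (y = -111*(-90) = 9990)
(A(3) + 29)**2 + y = (3**2 + 29)**2 + 9990 = (9 + 29)**2 + 9990 = 38**2 + 9990 = 1444 + 9990 = 11434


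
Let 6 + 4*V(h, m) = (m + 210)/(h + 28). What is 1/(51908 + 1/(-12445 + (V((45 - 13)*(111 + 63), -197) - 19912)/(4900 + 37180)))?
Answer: 11722624214171/608497976767269548 ≈ 1.9265e-5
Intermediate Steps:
V(h, m) = -3/2 + (210 + m)/(4*(28 + h)) (V(h, m) = -3/2 + ((m + 210)/(h + 28))/4 = -3/2 + ((210 + m)/(28 + h))/4 = -3/2 + (210 + m)/(4*(28 + h)))
1/(51908 + 1/(-12445 + (V((45 - 13)*(111 + 63), -197) - 19912)/(4900 + 37180))) = 1/(51908 + 1/(-12445 + ((42 - 197 - 6*(45 - 13)*(111 + 63))/(4*(28 + (45 - 13)*(111 + 63))) - 19912)/(4900 + 37180))) = 1/(51908 + 1/(-12445 + ((42 - 197 - 192*174)/(4*(28 + 32*174)) - 19912)/42080)) = 1/(51908 + 1/(-12445 + ((42 - 197 - 6*5568)/(4*(28 + 5568)) - 19912)*(1/42080))) = 1/(51908 + 1/(-12445 + ((¼)*(42 - 197 - 33408)/5596 - 19912)*(1/42080))) = 1/(51908 + 1/(-12445 + ((¼)*(1/5596)*(-33563) - 19912)*(1/42080))) = 1/(51908 + 1/(-12445 + (-33563/22384 - 19912)*(1/42080))) = 1/(51908 + 1/(-12445 - 445743771/22384*1/42080)) = 1/(51908 + 1/(-12445 - 445743771/941918720)) = 1/(51908 + 1/(-11722624214171/941918720)) = 1/(51908 - 941918720/11722624214171) = 1/(608497976767269548/11722624214171) = 11722624214171/608497976767269548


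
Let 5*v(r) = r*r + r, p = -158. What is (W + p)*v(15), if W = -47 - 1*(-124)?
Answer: -3888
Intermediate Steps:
v(r) = r/5 + r**2/5 (v(r) = (r*r + r)/5 = (r**2 + r)/5 = (r + r**2)/5 = r/5 + r**2/5)
W = 77 (W = -47 + 124 = 77)
(W + p)*v(15) = (77 - 158)*((1/5)*15*(1 + 15)) = -81*15*16/5 = -81*48 = -3888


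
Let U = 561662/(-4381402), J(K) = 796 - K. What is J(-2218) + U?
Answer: 6602491983/2190701 ≈ 3013.9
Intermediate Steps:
U = -280831/2190701 (U = 561662*(-1/4381402) = -280831/2190701 ≈ -0.12819)
J(-2218) + U = (796 - 1*(-2218)) - 280831/2190701 = (796 + 2218) - 280831/2190701 = 3014 - 280831/2190701 = 6602491983/2190701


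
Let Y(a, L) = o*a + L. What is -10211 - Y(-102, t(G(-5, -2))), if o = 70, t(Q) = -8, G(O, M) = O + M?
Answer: -3063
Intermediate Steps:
G(O, M) = M + O
Y(a, L) = L + 70*a (Y(a, L) = 70*a + L = L + 70*a)
-10211 - Y(-102, t(G(-5, -2))) = -10211 - (-8 + 70*(-102)) = -10211 - (-8 - 7140) = -10211 - 1*(-7148) = -10211 + 7148 = -3063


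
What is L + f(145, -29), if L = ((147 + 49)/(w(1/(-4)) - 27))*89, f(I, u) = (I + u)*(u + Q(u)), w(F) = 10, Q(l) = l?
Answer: -131820/17 ≈ -7754.1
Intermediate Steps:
f(I, u) = 2*u*(I + u) (f(I, u) = (I + u)*(u + u) = (I + u)*(2*u) = 2*u*(I + u))
L = -17444/17 (L = ((147 + 49)/(10 - 27))*89 = (196/(-17))*89 = (196*(-1/17))*89 = -196/17*89 = -17444/17 ≈ -1026.1)
L + f(145, -29) = -17444/17 + 2*(-29)*(145 - 29) = -17444/17 + 2*(-29)*116 = -17444/17 - 6728 = -131820/17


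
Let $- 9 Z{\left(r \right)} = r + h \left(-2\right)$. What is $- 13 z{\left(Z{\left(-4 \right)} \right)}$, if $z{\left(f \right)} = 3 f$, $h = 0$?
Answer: $- \frac{52}{3} \approx -17.333$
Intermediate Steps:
$Z{\left(r \right)} = - \frac{r}{9}$ ($Z{\left(r \right)} = - \frac{r + 0 \left(-2\right)}{9} = - \frac{r + 0}{9} = - \frac{r}{9}$)
$- 13 z{\left(Z{\left(-4 \right)} \right)} = - 13 \cdot 3 \left(\left(- \frac{1}{9}\right) \left(-4\right)\right) = - 13 \cdot 3 \cdot \frac{4}{9} = \left(-13\right) \frac{4}{3} = - \frac{52}{3}$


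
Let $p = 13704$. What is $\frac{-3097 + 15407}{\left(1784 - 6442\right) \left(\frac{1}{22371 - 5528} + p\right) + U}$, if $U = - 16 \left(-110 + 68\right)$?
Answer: $- \frac{103668665}{537565906369} \approx -0.00019285$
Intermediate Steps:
$U = 672$ ($U = \left(-16\right) \left(-42\right) = 672$)
$\frac{-3097 + 15407}{\left(1784 - 6442\right) \left(\frac{1}{22371 - 5528} + p\right) + U} = \frac{-3097 + 15407}{\left(1784 - 6442\right) \left(\frac{1}{22371 - 5528} + 13704\right) + 672} = \frac{12310}{- 4658 \left(\frac{1}{16843} + 13704\right) + 672} = \frac{12310}{\left(-4658\right) \frac{230816473}{16843} + 672} = \frac{12310}{- \frac{1075143131234}{16843} + 672} = \frac{12310}{- \frac{1075131812738}{16843}} = 12310 \left(- \frac{16843}{1075131812738}\right) = - \frac{103668665}{537565906369}$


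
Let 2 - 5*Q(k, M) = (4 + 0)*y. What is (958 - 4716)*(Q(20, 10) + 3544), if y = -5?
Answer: -66674436/5 ≈ -1.3335e+7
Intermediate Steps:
Q(k, M) = 22/5 (Q(k, M) = 2/5 - (4 + 0)*(-5)/5 = 2/5 - 4*(-5)/5 = 2/5 - 1/5*(-20) = 2/5 + 4 = 22/5)
(958 - 4716)*(Q(20, 10) + 3544) = (958 - 4716)*(22/5 + 3544) = -3758*17742/5 = -66674436/5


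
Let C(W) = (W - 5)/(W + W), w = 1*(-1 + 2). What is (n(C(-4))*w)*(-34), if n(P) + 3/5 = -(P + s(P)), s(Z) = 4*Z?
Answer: 4233/20 ≈ 211.65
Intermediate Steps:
w = 1 (w = 1*1 = 1)
C(W) = (-5 + W)/(2*W) (C(W) = (-5 + W)/((2*W)) = (-5 + W)*(1/(2*W)) = (-5 + W)/(2*W))
n(P) = -3/5 - 5*P (n(P) = -3/5 - (P + 4*P) = -3/5 - 5*P)
(n(C(-4))*w)*(-34) = ((-3/5 - 5*(-5 - 4)/(2*(-4)))*1)*(-34) = ((-3/5 - 5*(-1)*(-9)/(2*4))*1)*(-34) = ((-3/5 - 5*9/8)*1)*(-34) = ((-3/5 - 45/8)*1)*(-34) = -249/40*1*(-34) = -249/40*(-34) = 4233/20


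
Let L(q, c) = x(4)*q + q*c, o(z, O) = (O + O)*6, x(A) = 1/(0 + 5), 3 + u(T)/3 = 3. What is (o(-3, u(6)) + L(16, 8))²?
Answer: 430336/25 ≈ 17213.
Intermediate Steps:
u(T) = 0 (u(T) = -9 + 3*3 = -9 + 9 = 0)
x(A) = ⅕ (x(A) = 1/5 = ⅕)
o(z, O) = 12*O (o(z, O) = (2*O)*6 = 12*O)
L(q, c) = q/5 + c*q (L(q, c) = q/5 + q*c = q/5 + c*q)
(o(-3, u(6)) + L(16, 8))² = (12*0 + 16*(⅕ + 8))² = (0 + 16*(41/5))² = (0 + 656/5)² = (656/5)² = 430336/25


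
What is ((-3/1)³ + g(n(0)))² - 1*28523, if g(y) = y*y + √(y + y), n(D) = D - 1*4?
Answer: -28410 - 44*I*√2 ≈ -28410.0 - 62.225*I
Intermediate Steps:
n(D) = -4 + D (n(D) = D - 4 = -4 + D)
g(y) = y² + √2*√y (g(y) = y² + √(2*y) = y² + √2*√y)
((-3/1)³ + g(n(0)))² - 1*28523 = ((-3/1)³ + ((-4 + 0)² + √2*√(-4 + 0)))² - 1*28523 = ((-3*1)³ + ((-4)² + √2*√(-4)))² - 28523 = ((-3)³ + (16 + √2*(2*I)))² - 28523 = (-27 + (16 + 2*I*√2))² - 28523 = (-11 + 2*I*√2)² - 28523 = -28523 + (-11 + 2*I*√2)²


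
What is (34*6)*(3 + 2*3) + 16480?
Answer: 18316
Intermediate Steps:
(34*6)*(3 + 2*3) + 16480 = 204*(3 + 6) + 16480 = 204*9 + 16480 = 1836 + 16480 = 18316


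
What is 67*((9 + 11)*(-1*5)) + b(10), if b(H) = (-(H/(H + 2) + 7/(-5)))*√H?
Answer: -6700 + 17*√10/30 ≈ -6698.2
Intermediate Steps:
b(H) = √H*(7/5 - H/(2 + H)) (b(H) = (-(H/(2 + H) + 7*(-⅕)))*√H = (-(H/(2 + H) - 7/5))*√H = (-(-7/5 + H/(2 + H)))*√H = (7/5 - H/(2 + H))*√H = √H*(7/5 - H/(2 + H)))
67*((9 + 11)*(-1*5)) + b(10) = 67*((9 + 11)*(-1*5)) + 2*√10*(7 + 10)/(5*(2 + 10)) = 67*(20*(-5)) + (⅖)*√10*17/12 = 67*(-100) + (⅖)*√10*(1/12)*17 = -6700 + 17*√10/30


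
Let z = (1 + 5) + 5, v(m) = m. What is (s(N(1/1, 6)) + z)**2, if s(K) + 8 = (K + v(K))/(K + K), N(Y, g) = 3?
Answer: 16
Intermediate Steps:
z = 11 (z = 6 + 5 = 11)
s(K) = -7 (s(K) = -8 + (K + K)/(K + K) = -8 + (2*K)/((2*K)) = -8 + (2*K)*(1/(2*K)) = -8 + 1 = -7)
(s(N(1/1, 6)) + z)**2 = (-7 + 11)**2 = 4**2 = 16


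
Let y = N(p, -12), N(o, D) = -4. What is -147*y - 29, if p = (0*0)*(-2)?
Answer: 559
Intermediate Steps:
p = 0 (p = 0*(-2) = 0)
y = -4
-147*y - 29 = -147*(-4) - 29 = 588 - 29 = 559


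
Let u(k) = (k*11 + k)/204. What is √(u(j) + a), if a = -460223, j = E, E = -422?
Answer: 3*I*√14779069/17 ≈ 678.42*I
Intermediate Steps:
j = -422
u(k) = k/17 (u(k) = (11*k + k)*(1/204) = (12*k)*(1/204) = k/17)
√(u(j) + a) = √((1/17)*(-422) - 460223) = √(-422/17 - 460223) = √(-7824213/17) = 3*I*√14779069/17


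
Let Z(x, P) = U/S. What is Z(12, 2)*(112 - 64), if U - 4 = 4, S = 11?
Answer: 384/11 ≈ 34.909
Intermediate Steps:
U = 8 (U = 4 + 4 = 8)
Z(x, P) = 8/11
Z(12, 2)*(112 - 64) = 8*(112 - 64)/11 = (8/11)*48 = 384/11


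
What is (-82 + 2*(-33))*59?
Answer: -8732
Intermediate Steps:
(-82 + 2*(-33))*59 = (-82 - 66)*59 = -148*59 = -8732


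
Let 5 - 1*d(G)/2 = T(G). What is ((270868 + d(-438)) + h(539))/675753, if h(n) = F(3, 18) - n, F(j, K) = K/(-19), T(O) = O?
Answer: 1717689/4279769 ≈ 0.40135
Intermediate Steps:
d(G) = 10 - 2*G
F(j, K) = -K/19 (F(j, K) = K*(-1/19) = -K/19)
h(n) = -18/19 - n (h(n) = -1/19*18 - n = -18/19 - n)
((270868 + d(-438)) + h(539))/675753 = ((270868 + (10 - 2*(-438))) + (-18/19 - 1*539))/675753 = ((270868 + (10 + 876)) + (-18/19 - 539))*(1/675753) = ((270868 + 886) - 10259/19)*(1/675753) = (271754 - 10259/19)*(1/675753) = (5153067/19)*(1/675753) = 1717689/4279769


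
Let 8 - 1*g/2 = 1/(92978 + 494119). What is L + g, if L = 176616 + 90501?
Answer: 156832982899/587097 ≈ 2.6713e+5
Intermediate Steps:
g = 9393550/587097 (g = 16 - 2/(92978 + 494119) = 16 - 2/587097 = 9393550/587097 ≈ 16.000)
L = 267117
L + g = 267117 + 9393550/587097 = 156832982899/587097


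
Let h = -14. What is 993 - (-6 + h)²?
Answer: 593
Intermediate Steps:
993 - (-6 + h)² = 993 - (-6 - 14)² = 993 - 1*(-20)² = 993 - 1*400 = 993 - 400 = 593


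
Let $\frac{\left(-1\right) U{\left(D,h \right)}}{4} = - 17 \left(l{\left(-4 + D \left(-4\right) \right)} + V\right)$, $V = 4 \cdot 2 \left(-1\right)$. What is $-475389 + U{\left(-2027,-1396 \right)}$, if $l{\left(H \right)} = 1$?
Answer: $-475865$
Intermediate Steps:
$V = -8$ ($V = 4 \left(-2\right) = -8$)
$U{\left(D,h \right)} = -476$ ($U{\left(D,h \right)} = - 4 \left(- 17 \left(1 - 8\right)\right) = - 4 \left(\left(-17\right) \left(-7\right)\right) = \left(-4\right) 119 = -476$)
$-475389 + U{\left(-2027,-1396 \right)} = -475389 - 476 = -475865$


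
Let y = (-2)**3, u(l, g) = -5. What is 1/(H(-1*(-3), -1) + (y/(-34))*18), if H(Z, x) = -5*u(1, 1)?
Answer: 17/497 ≈ 0.034205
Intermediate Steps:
y = -8
H(Z, x) = 25 (H(Z, x) = -5*(-5) = 25)
1/(H(-1*(-3), -1) + (y/(-34))*18) = 1/(25 - 8/(-34)*18) = 1/(25 - 8*(-1/34)*18) = 1/(25 + (4/17)*18) = 1/(25 + 72/17) = 1/(497/17) = 17/497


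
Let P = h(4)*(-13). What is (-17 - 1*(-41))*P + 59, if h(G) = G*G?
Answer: -4933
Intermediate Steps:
h(G) = G**2
P = -208 (P = 4**2*(-13) = 16*(-13) = -208)
(-17 - 1*(-41))*P + 59 = (-17 - 1*(-41))*(-208) + 59 = (-17 + 41)*(-208) + 59 = 24*(-208) + 59 = -4992 + 59 = -4933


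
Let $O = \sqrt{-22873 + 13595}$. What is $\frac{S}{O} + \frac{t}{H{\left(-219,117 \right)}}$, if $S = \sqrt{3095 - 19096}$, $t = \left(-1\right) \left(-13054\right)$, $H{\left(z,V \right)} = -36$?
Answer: $- \frac{6527}{18} + \frac{\sqrt{148457278}}{9278} \approx -361.3$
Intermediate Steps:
$O = i \sqrt{9278}$ ($O = \sqrt{-9278} = i \sqrt{9278} \approx 96.322 i$)
$t = 13054$
$S = i \sqrt{16001}$ ($S = \sqrt{-16001} = i \sqrt{16001} \approx 126.5 i$)
$\frac{S}{O} + \frac{t}{H{\left(-219,117 \right)}} = \frac{i \sqrt{16001}}{i \sqrt{9278}} + \frac{13054}{-36} = i \sqrt{16001} \left(- \frac{i \sqrt{9278}}{9278}\right) + 13054 \left(- \frac{1}{36}\right) = \frac{\sqrt{148457278}}{9278} - \frac{6527}{18} = - \frac{6527}{18} + \frac{\sqrt{148457278}}{9278}$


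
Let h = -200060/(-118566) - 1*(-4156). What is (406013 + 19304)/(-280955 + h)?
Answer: -3602009673/2344196441 ≈ -1.5366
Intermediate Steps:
h = 35211454/8469 (h = -200060*(-1/118566) + 4156 = 14290/8469 + 4156 = 35211454/8469 ≈ 4157.7)
(406013 + 19304)/(-280955 + h) = (406013 + 19304)/(-280955 + 35211454/8469) = 425317/(-2344196441/8469) = 425317*(-8469/2344196441) = -3602009673/2344196441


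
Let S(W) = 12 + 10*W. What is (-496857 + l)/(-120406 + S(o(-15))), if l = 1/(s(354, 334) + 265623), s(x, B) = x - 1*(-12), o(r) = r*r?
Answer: 33039624143/7856251104 ≈ 4.2055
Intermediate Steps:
o(r) = r**2
s(x, B) = 12 + x (s(x, B) = x + 12 = 12 + x)
l = 1/265989 (l = 1/((12 + 354) + 265623) = 1/(366 + 265623) = 1/265989 ≈ 3.7596e-6)
(-496857 + l)/(-120406 + S(o(-15))) = (-496857 + 1/265989)/(-120406 + (12 + 10*(-15)**2)) = -132158496572/(265989*(-120406 + (12 + 10*225))) = -132158496572/(265989*(-120406 + (12 + 2250))) = -132158496572/(265989*(-120406 + 2262)) = -132158496572/265989/(-118144) = -132158496572/265989*(-1/118144) = 33039624143/7856251104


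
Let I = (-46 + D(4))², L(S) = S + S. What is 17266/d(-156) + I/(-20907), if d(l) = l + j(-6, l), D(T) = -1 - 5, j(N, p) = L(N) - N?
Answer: -20078795/188163 ≈ -106.71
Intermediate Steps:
L(S) = 2*S
j(N, p) = N (j(N, p) = 2*N - N = N)
D(T) = -6
I = 2704 (I = (-46 - 6)² = (-52)² = 2704)
d(l) = -6 + l (d(l) = l - 6 = -6 + l)
17266/d(-156) + I/(-20907) = 17266/(-6 - 156) + 2704/(-20907) = 17266/(-162) + 2704*(-1/20907) = 17266*(-1/162) - 2704/20907 = -8633/81 - 2704/20907 = -20078795/188163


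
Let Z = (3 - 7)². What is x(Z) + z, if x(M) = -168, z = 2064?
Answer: 1896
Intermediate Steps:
Z = 16 (Z = (-4)² = 16)
x(Z) + z = -168 + 2064 = 1896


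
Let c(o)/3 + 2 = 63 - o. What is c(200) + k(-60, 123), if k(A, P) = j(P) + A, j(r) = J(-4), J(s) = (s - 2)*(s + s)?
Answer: -429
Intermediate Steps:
J(s) = 2*s*(-2 + s) (J(s) = (-2 + s)*(2*s) = 2*s*(-2 + s))
c(o) = 183 - 3*o (c(o) = -6 + 3*(63 - o) = -6 + (189 - 3*o) = 183 - 3*o)
j(r) = 48 (j(r) = 2*(-4)*(-2 - 4) = 2*(-4)*(-6) = 48)
k(A, P) = 48 + A
c(200) + k(-60, 123) = (183 - 3*200) + (48 - 60) = (183 - 600) - 12 = -417 - 12 = -429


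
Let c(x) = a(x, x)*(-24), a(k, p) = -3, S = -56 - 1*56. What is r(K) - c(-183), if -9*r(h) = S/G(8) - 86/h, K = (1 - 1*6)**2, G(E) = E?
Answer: -15764/225 ≈ -70.062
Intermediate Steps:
S = -112 (S = -56 - 56 = -112)
K = 25 (K = (1 - 6)**2 = (-5)**2 = 25)
r(h) = 14/9 + 86/(9*h) (r(h) = -(-112/8 - 86/h)/9 = -(-112*1/8 - 86/h)/9 = -(-14 - 86/h)/9 = 14/9 + 86/(9*h))
c(x) = 72 (c(x) = -3*(-24) = 72)
r(K) - c(-183) = (2/9)*(43 + 7*25)/25 - 1*72 = (2/9)*(1/25)*(43 + 175) - 72 = (2/9)*(1/25)*218 - 72 = 436/225 - 72 = -15764/225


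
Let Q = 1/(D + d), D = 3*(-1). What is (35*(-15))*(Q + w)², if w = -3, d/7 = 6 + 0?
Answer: -2354800/507 ≈ -4644.6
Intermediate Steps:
d = 42 (d = 7*(6 + 0) = 7*6 = 42)
D = -3
Q = 1/39 (Q = 1/(-3 + 42) = 1/39 ≈ 0.025641)
(35*(-15))*(Q + w)² = (35*(-15))*(1/39 - 3)² = -525*(-116/39)² = -525*13456/1521 = -2354800/507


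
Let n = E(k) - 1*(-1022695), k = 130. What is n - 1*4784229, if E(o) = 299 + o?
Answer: -3761105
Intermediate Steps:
n = 1023124 (n = (299 + 130) - 1*(-1022695) = 429 + 1022695 = 1023124)
n - 1*4784229 = 1023124 - 1*4784229 = 1023124 - 4784229 = -3761105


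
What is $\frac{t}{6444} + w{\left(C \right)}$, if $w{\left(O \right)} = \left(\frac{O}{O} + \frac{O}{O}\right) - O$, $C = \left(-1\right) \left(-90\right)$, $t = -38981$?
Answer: $- \frac{606053}{6444} \approx -94.049$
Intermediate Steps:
$C = 90$
$w{\left(O \right)} = 2 - O$ ($w{\left(O \right)} = \left(1 + 1\right) - O = 2 - O$)
$\frac{t}{6444} + w{\left(C \right)} = - \frac{38981}{6444} + \left(2 - 90\right) = \left(-38981\right) \frac{1}{6444} + \left(2 - 90\right) = - \frac{38981}{6444} - 88 = - \frac{606053}{6444}$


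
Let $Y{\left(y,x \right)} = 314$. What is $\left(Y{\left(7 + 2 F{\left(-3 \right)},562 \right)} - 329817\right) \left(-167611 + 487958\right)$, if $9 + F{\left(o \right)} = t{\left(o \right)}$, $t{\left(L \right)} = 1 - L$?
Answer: $-105555297541$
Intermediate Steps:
$F{\left(o \right)} = -8 - o$ ($F{\left(o \right)} = -9 - \left(-1 + o\right) = -8 - o$)
$\left(Y{\left(7 + 2 F{\left(-3 \right)},562 \right)} - 329817\right) \left(-167611 + 487958\right) = \left(314 - 329817\right) \left(-167611 + 487958\right) = \left(-329503\right) 320347 = -105555297541$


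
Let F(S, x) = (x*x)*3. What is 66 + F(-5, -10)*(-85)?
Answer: -25434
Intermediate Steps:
F(S, x) = 3*x**2 (F(S, x) = x**2*3 = 3*x**2)
66 + F(-5, -10)*(-85) = 66 + (3*(-10)**2)*(-85) = 66 + (3*100)*(-85) = 66 + 300*(-85) = 66 - 25500 = -25434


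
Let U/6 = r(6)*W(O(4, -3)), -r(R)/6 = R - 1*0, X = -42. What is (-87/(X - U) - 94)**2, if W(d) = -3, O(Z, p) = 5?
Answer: 466171281/52900 ≈ 8812.3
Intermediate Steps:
r(R) = -6*R (r(R) = -6*(R - 1*0) = -6*(R + 0) = -6*R)
U = 648 (U = 6*(-6*6*(-3)) = 6*(-36*(-3)) = 6*108 = 648)
(-87/(X - U) - 94)**2 = (-87/(-42 - 1*648) - 94)**2 = (-87/(-42 - 648) - 94)**2 = (-87/(-690) - 94)**2 = (-87*(-1/690) - 94)**2 = (29/230 - 94)**2 = (-21591/230)**2 = 466171281/52900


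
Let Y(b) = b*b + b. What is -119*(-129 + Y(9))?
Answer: 4641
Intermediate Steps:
Y(b) = b + b**2 (Y(b) = b**2 + b = b + b**2)
-119*(-129 + Y(9)) = -119*(-129 + 9*(1 + 9)) = -119*(-129 + 9*10) = -119*(-129 + 90) = -119*(-39) = 4641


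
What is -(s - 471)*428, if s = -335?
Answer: 344968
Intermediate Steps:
-(s - 471)*428 = -(-335 - 471)*428 = -(-806)*428 = -1*(-344968) = 344968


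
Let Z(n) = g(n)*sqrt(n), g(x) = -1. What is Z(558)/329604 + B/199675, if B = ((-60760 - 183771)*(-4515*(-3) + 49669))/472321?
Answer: -2208254662/13472956525 - sqrt(62)/109868 ≈ -0.16397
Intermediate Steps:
B = -15457782634/472321 (B = -244531*(13545 + 49669)*(1/472321) = -244531*63214*(1/472321) = -15457782634*1/472321 = -15457782634/472321 ≈ -32727.)
Z(n) = -sqrt(n)
Z(558)/329604 + B/199675 = -sqrt(558)/329604 - 15457782634/472321/199675 = -3*sqrt(62)*(1/329604) - 15457782634/472321*1/199675 = -3*sqrt(62)*(1/329604) - 2208254662/13472956525 = -sqrt(62)/109868 - 2208254662/13472956525 = -2208254662/13472956525 - sqrt(62)/109868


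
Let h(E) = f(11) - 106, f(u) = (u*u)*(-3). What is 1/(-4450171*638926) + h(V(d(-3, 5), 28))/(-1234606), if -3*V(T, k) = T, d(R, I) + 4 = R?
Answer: 333380437072917/877598056021127419 ≈ 0.00037988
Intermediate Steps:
f(u) = -3*u**2 (f(u) = u**2*(-3) = -3*u**2)
d(R, I) = -4 + R
V(T, k) = -T/3
h(E) = -469 (h(E) = -3*11**2 - 106 = -3*121 - 106 = -363 - 106 = -469)
1/(-4450171*638926) + h(V(d(-3, 5), 28))/(-1234606) = 1/(-4450171*638926) - 469/(-1234606) = -1/4450171*1/638926 - 469*(-1/1234606) = -1/2843329956346 + 469/1234606 = 333380437072917/877598056021127419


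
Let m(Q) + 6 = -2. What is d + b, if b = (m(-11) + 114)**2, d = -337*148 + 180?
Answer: -38460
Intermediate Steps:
d = -49696 (d = -49876 + 180 = -49696)
m(Q) = -8 (m(Q) = -6 - 2 = -8)
b = 11236 (b = (-8 + 114)**2 = 106**2 = 11236)
d + b = -49696 + 11236 = -38460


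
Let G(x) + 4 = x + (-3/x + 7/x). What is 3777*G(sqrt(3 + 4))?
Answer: -15108 + 41547*sqrt(7)/7 ≈ 595.29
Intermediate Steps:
G(x) = -4 + x + 4/x (G(x) = -4 + (x + (-3/x + 7/x)) = -4 + (x + 4/x) = -4 + x + 4/x)
3777*G(sqrt(3 + 4)) = 3777*(-4 + sqrt(3 + 4) + 4/(sqrt(3 + 4))) = 3777*(-4 + sqrt(7) + 4/(sqrt(7))) = 3777*(-4 + sqrt(7) + 4*(sqrt(7)/7)) = 3777*(-4 + sqrt(7) + 4*sqrt(7)/7) = 3777*(-4 + 11*sqrt(7)/7) = -15108 + 41547*sqrt(7)/7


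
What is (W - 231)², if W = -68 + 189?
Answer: 12100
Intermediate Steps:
W = 121
(W - 231)² = (121 - 231)² = (-110)² = 12100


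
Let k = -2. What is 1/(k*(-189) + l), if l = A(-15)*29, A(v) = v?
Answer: -1/57 ≈ -0.017544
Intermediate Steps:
l = -435 (l = -15*29 = -435)
1/(k*(-189) + l) = 1/(-2*(-189) - 435) = 1/(378 - 435) = 1/(-57) = -1/57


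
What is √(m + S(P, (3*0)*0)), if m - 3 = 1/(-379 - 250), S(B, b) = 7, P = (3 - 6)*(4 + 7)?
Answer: √3955781/629 ≈ 3.1620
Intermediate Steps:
P = -33 (P = -3*11 = -33)
m = 1886/629 (m = 3 + 1/(-379 - 250) = 3 + 1/(-629) = 3 - 1/629 = 1886/629 ≈ 2.9984)
√(m + S(P, (3*0)*0)) = √(1886/629 + 7) = √(6289/629) = √3955781/629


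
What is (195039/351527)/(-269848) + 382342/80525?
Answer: 36268509740156957/7638509532075400 ≈ 4.7481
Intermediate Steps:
(195039/351527)/(-269848) + 382342/80525 = (195039*(1/351527))*(-1/269848) + 382342*(1/80525) = (195039/351527)*(-1/269848) + 382342/80525 = -195039/94858857896 + 382342/80525 = 36268509740156957/7638509532075400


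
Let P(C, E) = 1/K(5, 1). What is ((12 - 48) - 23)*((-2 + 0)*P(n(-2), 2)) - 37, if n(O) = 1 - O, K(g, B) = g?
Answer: -67/5 ≈ -13.400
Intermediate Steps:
P(C, E) = ⅕ (P(C, E) = 1/5 = 1*(⅕) = ⅕)
((12 - 48) - 23)*((-2 + 0)*P(n(-2), 2)) - 37 = ((12 - 48) - 23)*((-2 + 0)*(⅕)) - 37 = (-36 - 23)*(-2*⅕) - 37 = -59*(-⅖) - 37 = 118/5 - 37 = -67/5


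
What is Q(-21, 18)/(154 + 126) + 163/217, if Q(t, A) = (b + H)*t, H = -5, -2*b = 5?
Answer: 4561/3472 ≈ 1.3137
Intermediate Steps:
b = -5/2 (b = -1/2*5 = -5/2 ≈ -2.5000)
Q(t, A) = -15*t/2 (Q(t, A) = (-5/2 - 5)*t = -15*t/2)
Q(-21, 18)/(154 + 126) + 163/217 = (-15/2*(-21))/(154 + 126) + 163/217 = (315/2)/280 + 163*(1/217) = (315/2)*(1/280) + 163/217 = 9/16 + 163/217 = 4561/3472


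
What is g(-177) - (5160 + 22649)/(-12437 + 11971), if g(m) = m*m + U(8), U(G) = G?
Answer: 14630851/466 ≈ 31397.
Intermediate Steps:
g(m) = 8 + m**2 (g(m) = m*m + 8 = m**2 + 8 = 8 + m**2)
g(-177) - (5160 + 22649)/(-12437 + 11971) = (8 + (-177)**2) - (5160 + 22649)/(-12437 + 11971) = (8 + 31329) - 27809/(-466) = 31337 - 27809*(-1)/466 = 31337 - 1*(-27809/466) = 31337 + 27809/466 = 14630851/466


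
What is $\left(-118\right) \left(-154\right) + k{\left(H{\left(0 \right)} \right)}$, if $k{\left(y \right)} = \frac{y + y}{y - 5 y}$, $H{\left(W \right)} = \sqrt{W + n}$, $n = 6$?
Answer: $\frac{36343}{2} \approx 18172.0$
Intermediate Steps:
$H{\left(W \right)} = \sqrt{6 + W}$ ($H{\left(W \right)} = \sqrt{W + 6} = \sqrt{6 + W}$)
$k{\left(y \right)} = - \frac{1}{2}$ ($k{\left(y \right)} = \frac{2 y}{\left(-4\right) y} = 2 y \left(- \frac{1}{4 y}\right) = - \frac{1}{2}$)
$\left(-118\right) \left(-154\right) + k{\left(H{\left(0 \right)} \right)} = \left(-118\right) \left(-154\right) - \frac{1}{2} = 18172 - \frac{1}{2} = \frac{36343}{2}$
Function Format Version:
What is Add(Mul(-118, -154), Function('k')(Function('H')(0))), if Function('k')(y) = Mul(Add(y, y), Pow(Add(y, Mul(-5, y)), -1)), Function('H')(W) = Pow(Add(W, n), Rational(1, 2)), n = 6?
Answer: Rational(36343, 2) ≈ 18172.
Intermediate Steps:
Function('H')(W) = Pow(Add(6, W), Rational(1, 2)) (Function('H')(W) = Pow(Add(W, 6), Rational(1, 2)) = Pow(Add(6, W), Rational(1, 2)))
Function('k')(y) = Rational(-1, 2) (Function('k')(y) = Mul(Mul(2, y), Pow(Mul(-4, y), -1)) = Mul(Mul(2, y), Mul(Rational(-1, 4), Pow(y, -1))) = Rational(-1, 2))
Add(Mul(-118, -154), Function('k')(Function('H')(0))) = Add(Mul(-118, -154), Rational(-1, 2)) = Add(18172, Rational(-1, 2)) = Rational(36343, 2)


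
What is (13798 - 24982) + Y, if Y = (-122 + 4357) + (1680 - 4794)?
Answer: -10063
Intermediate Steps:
Y = 1121 (Y = 4235 - 3114 = 1121)
(13798 - 24982) + Y = (13798 - 24982) + 1121 = -11184 + 1121 = -10063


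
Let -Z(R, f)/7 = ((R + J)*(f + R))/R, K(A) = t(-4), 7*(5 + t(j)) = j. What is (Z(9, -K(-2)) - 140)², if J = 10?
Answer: 1136356/9 ≈ 1.2626e+5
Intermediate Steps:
t(j) = -5 + j/7
K(A) = -39/7 (K(A) = -5 + (⅐)*(-4) = -5 - 4/7 = -39/7)
Z(R, f) = -7*(10 + R)*(R + f)/R (Z(R, f) = -7*(R + 10)*(f + R)/R = -7*(10 + R)*(R + f)/R)
(Z(9, -K(-2)) - 140)² = (7*(-(-10)*(-39)/7 - 1*9*(10 + 9 - 1*(-39/7)))/9 - 140)² = (7*(⅑)*(-10*39/7 - 1*9*(10 + 9 + 39/7)) - 140)² = (7*(⅑)*(-390/7 - 1*9*172/7) - 140)² = (7*(⅑)*(-390/7 - 1548/7) - 140)² = (7*(⅑)*(-1938/7) - 140)² = (-646/3 - 140)² = (-1066/3)² = 1136356/9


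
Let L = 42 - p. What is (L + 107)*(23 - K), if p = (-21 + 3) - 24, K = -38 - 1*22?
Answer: 15853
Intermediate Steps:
K = -60 (K = -38 - 22 = -60)
p = -42 (p = -18 - 24 = -42)
L = 84 (L = 42 - 1*(-42) = 42 + 42 = 84)
(L + 107)*(23 - K) = (84 + 107)*(23 - 1*(-60)) = 191*(23 + 60) = 191*83 = 15853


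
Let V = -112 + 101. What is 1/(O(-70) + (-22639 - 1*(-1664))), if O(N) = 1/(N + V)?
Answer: -81/1698976 ≈ -4.7676e-5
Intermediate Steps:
V = -11
O(N) = 1/(-11 + N) (O(N) = 1/(N - 11) = 1/(-11 + N))
1/(O(-70) + (-22639 - 1*(-1664))) = 1/(1/(-11 - 70) + (-22639 - 1*(-1664))) = 1/(1/(-81) + (-22639 + 1664)) = 1/(-1/81 - 20975) = 1/(-1698976/81) = -81/1698976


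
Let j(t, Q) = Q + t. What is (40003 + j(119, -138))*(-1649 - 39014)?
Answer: -1625869392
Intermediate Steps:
(40003 + j(119, -138))*(-1649 - 39014) = (40003 + (-138 + 119))*(-1649 - 39014) = (40003 - 19)*(-40663) = 39984*(-40663) = -1625869392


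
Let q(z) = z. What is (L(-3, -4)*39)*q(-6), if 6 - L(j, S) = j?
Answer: -2106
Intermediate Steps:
L(j, S) = 6 - j
(L(-3, -4)*39)*q(-6) = ((6 - 1*(-3))*39)*(-6) = ((6 + 3)*39)*(-6) = (9*39)*(-6) = 351*(-6) = -2106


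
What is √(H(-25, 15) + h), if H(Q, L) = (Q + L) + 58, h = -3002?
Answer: I*√2954 ≈ 54.351*I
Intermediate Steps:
H(Q, L) = 58 + L + Q (H(Q, L) = (L + Q) + 58 = 58 + L + Q)
√(H(-25, 15) + h) = √((58 + 15 - 25) - 3002) = √(48 - 3002) = √(-2954) = I*√2954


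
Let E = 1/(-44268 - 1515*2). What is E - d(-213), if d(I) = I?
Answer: 10074473/47298 ≈ 213.00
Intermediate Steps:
E = -1/47298 (E = 1/(-44268 - 3030) = 1/(-47298) = -1/47298 ≈ -2.1143e-5)
E - d(-213) = -1/47298 - 1*(-213) = -1/47298 + 213 = 10074473/47298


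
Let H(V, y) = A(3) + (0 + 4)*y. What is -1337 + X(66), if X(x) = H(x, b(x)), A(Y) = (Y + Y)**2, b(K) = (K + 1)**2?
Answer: 16655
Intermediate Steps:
b(K) = (1 + K)**2
A(Y) = 4*Y**2 (A(Y) = (2*Y)**2 = 4*Y**2)
H(V, y) = 36 + 4*y (H(V, y) = 4*3**2 + (0 + 4)*y = 4*9 + 4*y = 36 + 4*y)
X(x) = 36 + 4*(1 + x)**2
-1337 + X(66) = -1337 + (36 + 4*(1 + 66)**2) = -1337 + (36 + 4*67**2) = -1337 + (36 + 4*4489) = -1337 + (36 + 17956) = -1337 + 17992 = 16655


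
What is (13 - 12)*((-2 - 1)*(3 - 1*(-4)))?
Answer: -21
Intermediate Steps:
(13 - 12)*((-2 - 1)*(3 - 1*(-4))) = 1*(-3*(3 + 4)) = 1*(-3*7) = 1*(-21) = -21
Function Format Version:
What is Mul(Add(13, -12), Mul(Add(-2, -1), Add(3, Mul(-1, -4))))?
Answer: -21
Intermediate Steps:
Mul(Add(13, -12), Mul(Add(-2, -1), Add(3, Mul(-1, -4)))) = Mul(1, Mul(-3, Add(3, 4))) = Mul(1, Mul(-3, 7)) = Mul(1, -21) = -21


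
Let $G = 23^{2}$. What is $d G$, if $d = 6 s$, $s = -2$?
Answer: $-6348$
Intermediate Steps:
$d = -12$ ($d = 6 \left(-2\right) = -12$)
$G = 529$
$d G = \left(-12\right) 529 = -6348$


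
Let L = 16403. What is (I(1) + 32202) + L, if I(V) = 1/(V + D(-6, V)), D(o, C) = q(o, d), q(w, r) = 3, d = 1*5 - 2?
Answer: 194421/4 ≈ 48605.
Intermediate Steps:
d = 3 (d = 5 - 2 = 3)
D(o, C) = 3
I(V) = 1/(3 + V) (I(V) = 1/(V + 3) = 1/(3 + V))
(I(1) + 32202) + L = (1/(3 + 1) + 32202) + 16403 = (1/4 + 32202) + 16403 = (¼ + 32202) + 16403 = 128809/4 + 16403 = 194421/4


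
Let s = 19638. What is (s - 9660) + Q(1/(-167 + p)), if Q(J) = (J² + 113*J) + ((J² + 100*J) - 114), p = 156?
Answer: 1191203/121 ≈ 9844.7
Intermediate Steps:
Q(J) = -114 + 2*J² + 213*J (Q(J) = (J² + 113*J) + (-114 + J² + 100*J) = -114 + 2*J² + 213*J)
(s - 9660) + Q(1/(-167 + p)) = (19638 - 9660) + (-114 + 2*(1/(-167 + 156))² + 213/(-167 + 156)) = 9978 + (-114 + 2*(1/(-11))² + 213/(-11)) = 9978 + (-114 + 2*(-1/11)² + 213*(-1/11)) = 9978 + (-114 + 2*(1/121) - 213/11) = 9978 + (-114 + 2/121 - 213/11) = 9978 - 16135/121 = 1191203/121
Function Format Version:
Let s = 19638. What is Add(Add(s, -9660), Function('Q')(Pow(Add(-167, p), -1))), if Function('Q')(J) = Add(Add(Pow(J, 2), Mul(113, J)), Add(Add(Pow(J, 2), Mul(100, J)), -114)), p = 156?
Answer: Rational(1191203, 121) ≈ 9844.7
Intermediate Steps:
Function('Q')(J) = Add(-114, Mul(2, Pow(J, 2)), Mul(213, J)) (Function('Q')(J) = Add(Add(Pow(J, 2), Mul(113, J)), Add(-114, Pow(J, 2), Mul(100, J))) = Add(-114, Mul(2, Pow(J, 2)), Mul(213, J)))
Add(Add(s, -9660), Function('Q')(Pow(Add(-167, p), -1))) = Add(Add(19638, -9660), Add(-114, Mul(2, Pow(Pow(Add(-167, 156), -1), 2)), Mul(213, Pow(Add(-167, 156), -1)))) = Add(9978, Add(-114, Mul(2, Pow(Pow(-11, -1), 2)), Mul(213, Pow(-11, -1)))) = Add(9978, Add(-114, Mul(2, Pow(Rational(-1, 11), 2)), Mul(213, Rational(-1, 11)))) = Add(9978, Add(-114, Mul(2, Rational(1, 121)), Rational(-213, 11))) = Add(9978, Add(-114, Rational(2, 121), Rational(-213, 11))) = Add(9978, Rational(-16135, 121)) = Rational(1191203, 121)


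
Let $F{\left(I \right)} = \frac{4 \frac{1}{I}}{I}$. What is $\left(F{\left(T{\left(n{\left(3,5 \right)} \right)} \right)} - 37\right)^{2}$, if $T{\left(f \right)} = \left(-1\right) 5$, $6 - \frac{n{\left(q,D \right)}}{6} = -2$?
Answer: $\frac{848241}{625} \approx 1357.2$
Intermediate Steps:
$n{\left(q,D \right)} = 48$ ($n{\left(q,D \right)} = 36 - -12 = 36 + 12 = 48$)
$T{\left(f \right)} = -5$
$F{\left(I \right)} = \frac{4}{I^{2}}$
$\left(F{\left(T{\left(n{\left(3,5 \right)} \right)} \right)} - 37\right)^{2} = \left(\frac{4}{25} - 37\right)^{2} = \left(- \frac{921}{25}\right)^{2} = \frac{848241}{625}$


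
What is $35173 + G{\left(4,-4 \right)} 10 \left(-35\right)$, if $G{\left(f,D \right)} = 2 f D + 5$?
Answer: $44623$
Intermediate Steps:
$G{\left(f,D \right)} = 5 + 2 D f$ ($G{\left(f,D \right)} = 2 D f + 5 = 5 + 2 D f$)
$35173 + G{\left(4,-4 \right)} 10 \left(-35\right) = 35173 + \left(5 + 2 \left(-4\right) 4\right) 10 \left(-35\right) = 35173 + \left(5 - 32\right) 10 \left(-35\right) = 35173 + \left(-27\right) 10 \left(-35\right) = 35173 - -9450 = 35173 + 9450 = 44623$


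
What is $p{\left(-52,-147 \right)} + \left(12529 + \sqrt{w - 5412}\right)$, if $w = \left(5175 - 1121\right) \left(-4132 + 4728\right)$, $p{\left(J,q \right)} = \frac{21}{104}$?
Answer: $\frac{1303037}{104} + 2 \sqrt{602693} \approx 14082.0$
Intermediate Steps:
$p{\left(J,q \right)} = \frac{21}{104}$ ($p{\left(J,q \right)} = 21 \cdot \frac{1}{104} = \frac{21}{104}$)
$w = 2416184$ ($w = 4054 \cdot 596 = 2416184$)
$p{\left(-52,-147 \right)} + \left(12529 + \sqrt{w - 5412}\right) = \frac{21}{104} + \left(12529 + \sqrt{2416184 - 5412}\right) = \frac{21}{104} + \left(12529 + \sqrt{2410772}\right) = \frac{21}{104} + \left(12529 + 2 \sqrt{602693}\right) = \frac{1303037}{104} + 2 \sqrt{602693}$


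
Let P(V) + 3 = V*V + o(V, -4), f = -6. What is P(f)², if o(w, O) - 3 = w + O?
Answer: 676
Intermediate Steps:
o(w, O) = 3 + O + w (o(w, O) = 3 + (w + O) = 3 + (O + w) = 3 + O + w)
P(V) = -4 + V + V² (P(V) = -3 + (V*V + (3 - 4 + V)) = -3 + (V² + (-1 + V)) = -3 + (-1 + V + V²) = -4 + V + V²)
P(f)² = (-4 - 6 + (-6)²)² = (-4 - 6 + 36)² = 26² = 676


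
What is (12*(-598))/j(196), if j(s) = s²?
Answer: -897/4802 ≈ -0.18680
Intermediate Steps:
(12*(-598))/j(196) = (12*(-598))/(196²) = -7176/38416 = -7176*1/38416 = -897/4802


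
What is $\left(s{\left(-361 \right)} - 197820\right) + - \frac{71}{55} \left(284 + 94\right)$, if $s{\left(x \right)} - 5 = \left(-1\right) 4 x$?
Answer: $- \frac{10827243}{55} \approx -1.9686 \cdot 10^{5}$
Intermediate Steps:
$s{\left(x \right)} = 5 - 4 x$ ($s{\left(x \right)} = 5 + \left(-1\right) 4 x = 5 - 4 x$)
$\left(s{\left(-361 \right)} - 197820\right) + - \frac{71}{55} \left(284 + 94\right) = \left(\left(5 - -1444\right) - 197820\right) + - \frac{71}{55} \left(284 + 94\right) = \left(\left(5 + 1444\right) - 197820\right) + \left(-71\right) \frac{1}{55} \cdot 378 = \left(1449 - 197820\right) - \frac{26838}{55} = -196371 - \frac{26838}{55} = - \frac{10827243}{55}$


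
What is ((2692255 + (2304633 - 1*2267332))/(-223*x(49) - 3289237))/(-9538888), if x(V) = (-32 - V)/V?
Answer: 33437061/384308800785100 ≈ 8.7006e-8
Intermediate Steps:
x(V) = (-32 - V)/V
((2692255 + (2304633 - 1*2267332))/(-223*x(49) - 3289237))/(-9538888) = ((2692255 + (2304633 - 1*2267332))/(-223*(-32 - 1*49)/49 - 3289237))/(-9538888) = ((2692255 + (2304633 - 2267332))/(-223*(-32 - 49)/49 - 3289237))*(-1/9538888) = ((2692255 + 37301)/(-223*(-81)/49 - 3289237))*(-1/9538888) = (2729556/(-223*(-81/49) - 3289237))*(-1/9538888) = (2729556/(18063/49 - 3289237))*(-1/9538888) = (2729556/(-161154550/49))*(-1/9538888) = (2729556*(-49/161154550))*(-1/9538888) = -66874122/80577275*(-1/9538888) = 33437061/384308800785100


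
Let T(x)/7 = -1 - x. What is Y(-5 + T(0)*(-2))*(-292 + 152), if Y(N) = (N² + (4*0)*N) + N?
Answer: -12600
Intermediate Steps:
T(x) = -7 - 7*x (T(x) = 7*(-1 - x) = -7 - 7*x)
Y(N) = N + N² (Y(N) = (N² + 0*N) + N = (N² + 0) + N = N² + N = N + N²)
Y(-5 + T(0)*(-2))*(-292 + 152) = ((-5 + (-7 - 7*0)*(-2))*(1 + (-5 + (-7 - 7*0)*(-2))))*(-292 + 152) = ((-5 + (-7 + 0)*(-2))*(1 + (-5 + (-7 + 0)*(-2))))*(-140) = ((-5 - 7*(-2))*(1 + (-5 - 7*(-2))))*(-140) = ((-5 + 14)*(1 + (-5 + 14)))*(-140) = (9*(1 + 9))*(-140) = (9*10)*(-140) = 90*(-140) = -12600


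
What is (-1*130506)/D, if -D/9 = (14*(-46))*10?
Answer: -21751/9660 ≈ -2.2517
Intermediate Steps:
D = 57960 (D = -9*14*(-46)*10 = -(-5796)*10 = -9*(-6440) = 57960)
(-1*130506)/D = -1*130506/57960 = -130506*1/57960 = -21751/9660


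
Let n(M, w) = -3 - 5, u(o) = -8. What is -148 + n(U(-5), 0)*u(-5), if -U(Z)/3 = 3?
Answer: -84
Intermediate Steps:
U(Z) = -9 (U(Z) = -3*3 = -9)
n(M, w) = -8
-148 + n(U(-5), 0)*u(-5) = -148 - 8*(-8) = -148 + 64 = -84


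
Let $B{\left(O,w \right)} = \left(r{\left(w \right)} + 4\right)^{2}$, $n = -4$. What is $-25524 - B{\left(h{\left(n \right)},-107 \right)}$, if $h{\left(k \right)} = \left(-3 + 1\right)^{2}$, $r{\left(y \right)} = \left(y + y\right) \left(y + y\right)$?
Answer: $-2097665524$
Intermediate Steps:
$r{\left(y \right)} = 4 y^{2}$ ($r{\left(y \right)} = 2 y 2 y = 4 y^{2}$)
$h{\left(k \right)} = 4$ ($h{\left(k \right)} = \left(-2\right)^{2} = 4$)
$B{\left(O,w \right)} = \left(4 + 4 w^{2}\right)^{2}$ ($B{\left(O,w \right)} = \left(4 w^{2} + 4\right)^{2} = \left(4 + 4 w^{2}\right)^{2}$)
$-25524 - B{\left(h{\left(n \right)},-107 \right)} = -25524 - 16 \left(1 + \left(-107\right)^{2}\right)^{2} = -25524 - 16 \left(1 + 11449\right)^{2} = -25524 - 16 \cdot 11450^{2} = -25524 - 16 \cdot 131102500 = -25524 - 2097640000 = -2097665524$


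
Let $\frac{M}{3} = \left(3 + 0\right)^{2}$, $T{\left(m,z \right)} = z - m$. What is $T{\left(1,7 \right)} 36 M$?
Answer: $5832$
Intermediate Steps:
$M = 27$ ($M = 3 \left(3 + 0\right)^{2} = 3 \cdot 3^{2} = 3 \cdot 9 = 27$)
$T{\left(1,7 \right)} 36 M = \left(7 - 1\right) 36 \cdot 27 = 6 \cdot 36 \cdot 27 = 216 \cdot 27 = 5832$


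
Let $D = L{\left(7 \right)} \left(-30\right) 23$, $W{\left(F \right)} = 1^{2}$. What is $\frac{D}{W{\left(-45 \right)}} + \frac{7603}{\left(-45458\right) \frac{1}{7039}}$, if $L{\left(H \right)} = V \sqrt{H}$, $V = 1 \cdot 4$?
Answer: $- \frac{53517517}{45458} - 2760 \sqrt{7} \approx -8479.6$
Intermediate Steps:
$V = 4$
$L{\left(H \right)} = 4 \sqrt{H}$
$W{\left(F \right)} = 1$
$D = - 2760 \sqrt{7}$ ($D = 4 \sqrt{7} \left(-30\right) 23 = - 120 \sqrt{7} \cdot 23 = - 2760 \sqrt{7} \approx -7302.3$)
$\frac{D}{W{\left(-45 \right)}} + \frac{7603}{\left(-45458\right) \frac{1}{7039}} = \frac{\left(-2760\right) \sqrt{7}}{1} + \frac{7603}{\left(-45458\right) \frac{1}{7039}} = - 2760 \sqrt{7} \cdot 1 + \frac{7603}{\left(-45458\right) \frac{1}{7039}} = - 2760 \sqrt{7} + \frac{7603}{- \frac{45458}{7039}} = - 2760 \sqrt{7} + 7603 \left(- \frac{7039}{45458}\right) = - 2760 \sqrt{7} - \frac{53517517}{45458} = - \frac{53517517}{45458} - 2760 \sqrt{7}$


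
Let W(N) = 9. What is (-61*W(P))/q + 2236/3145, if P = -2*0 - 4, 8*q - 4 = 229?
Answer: -13291852/732785 ≈ -18.139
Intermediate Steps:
q = 233/8 (q = ½ + (⅛)*229 = ½ + 229/8 = 233/8 ≈ 29.125)
P = -4 (P = 0 - 4 = -4)
(-61*W(P))/q + 2236/3145 = (-61*9)/(233/8) + 2236/3145 = -549*8/233 + 2236*(1/3145) = -4392/233 + 2236/3145 = -13291852/732785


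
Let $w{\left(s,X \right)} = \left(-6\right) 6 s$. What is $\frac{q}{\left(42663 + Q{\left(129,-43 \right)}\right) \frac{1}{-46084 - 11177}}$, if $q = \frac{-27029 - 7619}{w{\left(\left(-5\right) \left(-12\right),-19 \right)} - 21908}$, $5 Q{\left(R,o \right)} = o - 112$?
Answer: $- \frac{247997391}{128258372} \approx -1.9336$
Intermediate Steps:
$Q{\left(R,o \right)} = - \frac{112}{5} + \frac{o}{5}$ ($Q{\left(R,o \right)} = \frac{o - 112}{5} = \frac{-112 + o}{5} = - \frac{112}{5} + \frac{o}{5}$)
$w{\left(s,X \right)} = - 36 s$
$q = \frac{8662}{6017}$ ($q = \frac{-27029 - 7619}{- 36 \left(\left(-5\right) \left(-12\right)\right) - 21908} = - \frac{34648}{\left(-36\right) 60 - 21908} = - \frac{34648}{-2160 - 21908} = - \frac{34648}{-24068} = \left(-34648\right) \left(- \frac{1}{24068}\right) = \frac{8662}{6017} \approx 1.4396$)
$\frac{q}{\left(42663 + Q{\left(129,-43 \right)}\right) \frac{1}{-46084 - 11177}} = \frac{8662}{6017 \frac{42663 + \left(- \frac{112}{5} + \frac{1}{5} \left(-43\right)\right)}{-46084 - 11177}} = \frac{8662}{6017 \frac{42663 - 31}{-57261}} = \frac{8662}{6017 \left(42663 - 31\right) \left(- \frac{1}{57261}\right)} = \frac{8662}{6017 \cdot 42632 \left(- \frac{1}{57261}\right)} = \frac{8662}{6017 \left(- \frac{42632}{57261}\right)} = \frac{8662}{6017} \left(- \frac{57261}{42632}\right) = - \frac{247997391}{128258372}$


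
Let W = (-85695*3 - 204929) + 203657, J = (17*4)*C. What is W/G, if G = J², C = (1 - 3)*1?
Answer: -258357/18496 ≈ -13.968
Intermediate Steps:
C = -2 (C = -2*1 = -2)
J = -136 (J = (17*4)*(-2) = 68*(-2) = -136)
G = 18496 (G = (-136)² = 18496)
W = -258357 (W = (-257085 - 204929) + 203657 = -462014 + 203657 = -258357)
W/G = -258357/18496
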